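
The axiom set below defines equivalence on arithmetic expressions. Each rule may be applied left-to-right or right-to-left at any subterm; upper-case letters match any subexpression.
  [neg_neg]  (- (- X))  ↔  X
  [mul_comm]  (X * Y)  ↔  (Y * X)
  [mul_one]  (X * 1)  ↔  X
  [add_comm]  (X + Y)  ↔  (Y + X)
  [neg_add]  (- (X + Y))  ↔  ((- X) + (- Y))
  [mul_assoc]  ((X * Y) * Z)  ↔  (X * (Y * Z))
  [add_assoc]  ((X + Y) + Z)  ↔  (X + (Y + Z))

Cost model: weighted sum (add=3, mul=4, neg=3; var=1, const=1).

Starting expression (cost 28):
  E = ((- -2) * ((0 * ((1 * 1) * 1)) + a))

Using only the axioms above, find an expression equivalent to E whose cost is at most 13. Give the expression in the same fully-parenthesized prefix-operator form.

1. [mul_one →] (1 * 1)  →  1;  E = ((- -2) * ((0 * (1 * 1)) + a))
2. [mul_one →] (1 * 1)  →  1;  E = ((- -2) * ((0 * 1) + a))
3. [mul_one →] (0 * 1)  →  0;  cost 13 ≤ 13, done

((- -2) * (0 + a))   [cost 13]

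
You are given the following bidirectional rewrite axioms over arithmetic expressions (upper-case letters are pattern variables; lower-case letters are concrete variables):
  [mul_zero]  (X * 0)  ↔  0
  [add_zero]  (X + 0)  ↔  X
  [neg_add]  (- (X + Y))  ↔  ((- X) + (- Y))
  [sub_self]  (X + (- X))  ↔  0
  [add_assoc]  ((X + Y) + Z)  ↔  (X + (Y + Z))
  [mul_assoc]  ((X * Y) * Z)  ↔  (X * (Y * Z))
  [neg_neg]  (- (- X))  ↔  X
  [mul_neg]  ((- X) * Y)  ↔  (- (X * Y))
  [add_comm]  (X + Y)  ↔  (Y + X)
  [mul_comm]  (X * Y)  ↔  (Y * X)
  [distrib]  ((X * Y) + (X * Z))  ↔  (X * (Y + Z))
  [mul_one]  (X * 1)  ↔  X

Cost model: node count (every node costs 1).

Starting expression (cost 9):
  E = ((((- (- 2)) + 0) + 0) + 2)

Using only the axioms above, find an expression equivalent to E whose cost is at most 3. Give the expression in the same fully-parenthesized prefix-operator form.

(2 + 2)   [cost 3]

(1) ((- (- 2)) + 0)  =[add_zero →]=  (- (- 2))    ⊢ (((- (- 2)) + 0) + 2)
(2) ((- (- 2)) + 0)  =[add_zero →]=  (- (- 2))    ⊢ ((- (- 2)) + 2)
(3) (- (- 2))  =[neg_neg →]=  2    ⊢ cost 3, within 3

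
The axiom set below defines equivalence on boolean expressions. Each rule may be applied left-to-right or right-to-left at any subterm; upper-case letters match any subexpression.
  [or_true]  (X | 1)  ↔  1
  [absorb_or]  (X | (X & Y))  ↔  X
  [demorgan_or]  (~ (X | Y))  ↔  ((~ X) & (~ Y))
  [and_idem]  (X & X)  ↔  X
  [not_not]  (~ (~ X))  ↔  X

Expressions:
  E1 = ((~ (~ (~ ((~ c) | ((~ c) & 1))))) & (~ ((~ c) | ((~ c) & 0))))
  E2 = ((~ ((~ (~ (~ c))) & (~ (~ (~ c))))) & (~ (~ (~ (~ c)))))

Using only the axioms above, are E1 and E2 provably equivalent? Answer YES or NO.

step 1: absorb_or (→) rewrites ((~ c) | ((~ c) & 1)) into (~ c), now ((~ (~ (~ (~ c)))) & (~ ((~ c) | ((~ c) & 0))))
step 2: absorb_or (→) rewrites ((~ c) | ((~ c) & 0)) into (~ c), now ((~ (~ (~ (~ c)))) & (~ (~ c)))
step 3: not_not (→) rewrites (~ (~ c)) into c, now ((~ (~ c)) & (~ (~ c)))
step 4: and_idem (→) rewrites ((~ (~ c)) & (~ (~ c))) into (~ (~ c))
step 5: not_not (←) rewrites c into (~ (~ c)), now (~ (~ (~ (~ c))))
step 6: and_idem (←) rewrites (~ (~ (~ (~ c)))) into ((~ (~ (~ (~ c)))) & (~ (~ (~ (~ c)))))
step 7: and_idem (←) rewrites (~ (~ (~ c))) into ((~ (~ (~ c))) & (~ (~ (~ c)))), which is E2

YES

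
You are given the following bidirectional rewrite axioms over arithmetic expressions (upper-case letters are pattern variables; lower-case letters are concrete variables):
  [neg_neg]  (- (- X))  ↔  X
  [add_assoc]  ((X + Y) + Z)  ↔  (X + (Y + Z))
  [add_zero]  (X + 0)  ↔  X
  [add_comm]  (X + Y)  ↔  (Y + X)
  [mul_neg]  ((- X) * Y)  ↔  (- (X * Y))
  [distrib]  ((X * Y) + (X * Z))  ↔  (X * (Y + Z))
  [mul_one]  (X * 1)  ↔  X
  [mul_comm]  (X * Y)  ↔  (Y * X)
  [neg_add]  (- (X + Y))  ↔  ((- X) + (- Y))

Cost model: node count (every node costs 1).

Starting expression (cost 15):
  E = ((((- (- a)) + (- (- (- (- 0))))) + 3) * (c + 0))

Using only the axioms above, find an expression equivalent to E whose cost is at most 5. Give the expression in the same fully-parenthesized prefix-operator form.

((a + 3) * c)   [cost 5]

(1) (- (- (- 0)))  =[neg_neg →]=  (- 0)    ⊢ ((((- (- a)) + (- (- 0))) + 3) * (c + 0))
(2) (- (- 0))  =[neg_neg →]=  0    ⊢ ((((- (- a)) + 0) + 3) * (c + 0))
(3) ((- (- a)) + 0)  =[add_zero →]=  (- (- a))    ⊢ (((- (- a)) + 3) * (c + 0))
(4) (- (- a))  =[neg_neg →]=  a    ⊢ ((a + 3) * (c + 0))
(5) (c + 0)  =[add_zero →]=  c    ⊢ cost 5, within 5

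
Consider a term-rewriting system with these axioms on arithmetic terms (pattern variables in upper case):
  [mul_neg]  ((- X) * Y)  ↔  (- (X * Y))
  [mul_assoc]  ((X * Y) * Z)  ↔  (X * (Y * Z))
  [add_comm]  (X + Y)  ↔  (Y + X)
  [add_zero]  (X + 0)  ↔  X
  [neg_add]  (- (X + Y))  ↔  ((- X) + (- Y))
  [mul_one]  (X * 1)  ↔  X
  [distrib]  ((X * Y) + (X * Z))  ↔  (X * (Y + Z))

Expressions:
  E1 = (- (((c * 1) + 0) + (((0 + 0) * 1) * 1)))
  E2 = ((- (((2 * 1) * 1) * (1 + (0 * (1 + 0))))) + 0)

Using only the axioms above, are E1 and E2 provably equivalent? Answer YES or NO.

All listed rules preserve value, hence provable equivalence implies equal values everywhere; look for a separating assignment.
c=0 gives E1 ↦ 0, E2 ↦ -2; values differ ⇒ not provably equivalent.

NO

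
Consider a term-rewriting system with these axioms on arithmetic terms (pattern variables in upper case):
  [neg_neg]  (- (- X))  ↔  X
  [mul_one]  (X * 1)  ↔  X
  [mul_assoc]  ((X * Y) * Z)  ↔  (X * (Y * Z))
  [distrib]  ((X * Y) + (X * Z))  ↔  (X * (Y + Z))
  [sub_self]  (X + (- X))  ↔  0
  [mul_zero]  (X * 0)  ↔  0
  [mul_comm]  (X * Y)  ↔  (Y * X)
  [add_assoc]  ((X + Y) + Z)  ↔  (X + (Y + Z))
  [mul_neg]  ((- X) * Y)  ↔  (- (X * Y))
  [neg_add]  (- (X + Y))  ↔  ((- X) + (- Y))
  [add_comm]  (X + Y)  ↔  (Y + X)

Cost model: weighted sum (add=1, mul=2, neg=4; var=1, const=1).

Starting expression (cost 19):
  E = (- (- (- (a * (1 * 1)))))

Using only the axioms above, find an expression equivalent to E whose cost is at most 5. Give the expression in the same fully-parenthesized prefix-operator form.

(1) (1 * 1)  =[mul_one →]=  1    ⊢ (- (- (- (a * 1))))
(2) (a * 1)  =[mul_one →]=  a    ⊢ (- (- (- a)))
(3) (- (- (- a)))  =[neg_neg →]=  (- a)    ⊢ cost 5, within 5

(- a)   [cost 5]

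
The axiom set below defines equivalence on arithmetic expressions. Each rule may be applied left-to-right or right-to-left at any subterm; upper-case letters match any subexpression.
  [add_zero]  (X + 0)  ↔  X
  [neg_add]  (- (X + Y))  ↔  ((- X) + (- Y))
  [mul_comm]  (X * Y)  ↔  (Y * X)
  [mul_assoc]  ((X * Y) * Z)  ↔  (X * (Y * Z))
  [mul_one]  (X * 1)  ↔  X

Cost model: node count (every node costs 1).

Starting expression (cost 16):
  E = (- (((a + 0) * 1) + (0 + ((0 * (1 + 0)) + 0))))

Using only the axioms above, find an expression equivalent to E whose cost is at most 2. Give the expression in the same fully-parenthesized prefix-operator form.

(1) (1 + 0)  =[add_zero →]=  1    ⊢ (- (((a + 0) * 1) + (0 + ((0 * 1) + 0))))
(2) ((0 * 1) + 0)  =[add_zero →]=  (0 * 1)    ⊢ (- (((a + 0) * 1) + (0 + (0 * 1))))
(3) (0 * 1)  =[mul_one →]=  0    ⊢ (- (((a + 0) * 1) + (0 + 0)))
(4) (0 + 0)  =[add_zero →]=  0    ⊢ (- (((a + 0) * 1) + 0))
(5) (a + 0)  =[add_zero →]=  a    ⊢ (- ((a * 1) + 0))
(6) ((a * 1) + 0)  =[add_zero →]=  (a * 1)    ⊢ (- (a * 1))
(7) (a * 1)  =[mul_one →]=  a    ⊢ cost 2, within 2

(- a)   [cost 2]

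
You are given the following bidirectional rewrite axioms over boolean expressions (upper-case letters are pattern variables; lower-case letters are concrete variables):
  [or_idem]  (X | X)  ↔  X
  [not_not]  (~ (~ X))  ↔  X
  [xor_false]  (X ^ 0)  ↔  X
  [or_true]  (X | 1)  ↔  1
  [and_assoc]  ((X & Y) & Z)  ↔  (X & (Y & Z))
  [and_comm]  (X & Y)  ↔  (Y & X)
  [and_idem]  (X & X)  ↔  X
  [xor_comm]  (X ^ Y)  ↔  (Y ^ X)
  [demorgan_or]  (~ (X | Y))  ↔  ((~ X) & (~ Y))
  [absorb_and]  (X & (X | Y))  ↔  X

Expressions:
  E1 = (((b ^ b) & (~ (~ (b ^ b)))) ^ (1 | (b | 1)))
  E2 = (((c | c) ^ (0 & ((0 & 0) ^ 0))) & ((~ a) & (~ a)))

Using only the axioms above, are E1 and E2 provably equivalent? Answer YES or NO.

All listed rules preserve value, hence provable equivalence implies equal values everywhere; look for a separating assignment.
a=0, b=0, c=0 gives E1 ↦ 1, E2 ↦ 0; values differ ⇒ not provably equivalent.

NO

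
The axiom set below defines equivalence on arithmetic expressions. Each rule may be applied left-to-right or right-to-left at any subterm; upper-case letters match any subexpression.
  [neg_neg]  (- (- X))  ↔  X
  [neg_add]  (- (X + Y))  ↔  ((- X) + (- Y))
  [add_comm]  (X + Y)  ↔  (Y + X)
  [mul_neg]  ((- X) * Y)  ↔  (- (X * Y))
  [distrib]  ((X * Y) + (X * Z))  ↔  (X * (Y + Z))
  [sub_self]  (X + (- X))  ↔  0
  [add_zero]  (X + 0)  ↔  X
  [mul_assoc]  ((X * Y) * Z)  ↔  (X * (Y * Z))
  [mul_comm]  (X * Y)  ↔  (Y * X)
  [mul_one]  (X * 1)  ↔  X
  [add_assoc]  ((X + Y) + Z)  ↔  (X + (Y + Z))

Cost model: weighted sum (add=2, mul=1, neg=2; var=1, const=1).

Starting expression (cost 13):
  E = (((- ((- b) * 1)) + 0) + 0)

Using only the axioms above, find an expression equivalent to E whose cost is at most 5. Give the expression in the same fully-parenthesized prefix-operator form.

(- (- b))   [cost 5]

1. [add_zero →] ((- ((- b) * 1)) + 0)  →  (- ((- b) * 1));  E = ((- ((- b) * 1)) + 0)
2. [mul_one →] ((- b) * 1)  →  (- b);  E = ((- (- b)) + 0)
3. [add_zero →] ((- (- b)) + 0)  →  (- (- b));  cost 5 ≤ 5, done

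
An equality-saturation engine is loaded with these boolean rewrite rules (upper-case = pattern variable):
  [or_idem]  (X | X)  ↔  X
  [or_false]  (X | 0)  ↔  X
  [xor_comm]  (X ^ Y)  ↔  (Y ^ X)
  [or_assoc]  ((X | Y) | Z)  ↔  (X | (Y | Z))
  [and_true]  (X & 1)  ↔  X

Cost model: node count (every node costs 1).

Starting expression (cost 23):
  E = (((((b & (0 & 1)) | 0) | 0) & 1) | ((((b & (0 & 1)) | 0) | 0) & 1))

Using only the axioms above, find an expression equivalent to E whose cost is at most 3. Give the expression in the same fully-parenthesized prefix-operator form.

(1) (((((b & (0 & 1)) | 0) | 0) & 1) | ((((b & (0 & 1)) | 0) | 0) & 1))  =[or_idem →]=  ((((b & (0 & 1)) | 0) | 0) & 1)
(2) ((b & (0 & 1)) | 0)  =[or_false →]=  (b & (0 & 1))    ⊢ (((b & (0 & 1)) | 0) & 1)
(3) (0 & 1)  =[and_true →]=  0    ⊢ (((b & 0) | 0) & 1)
(4) ((b & 0) | 0)  =[or_false →]=  (b & 0)    ⊢ ((b & 0) & 1)
(5) ((b & 0) & 1)  =[and_true →]=  (b & 0)    ⊢ cost 3, within 3

(b & 0)   [cost 3]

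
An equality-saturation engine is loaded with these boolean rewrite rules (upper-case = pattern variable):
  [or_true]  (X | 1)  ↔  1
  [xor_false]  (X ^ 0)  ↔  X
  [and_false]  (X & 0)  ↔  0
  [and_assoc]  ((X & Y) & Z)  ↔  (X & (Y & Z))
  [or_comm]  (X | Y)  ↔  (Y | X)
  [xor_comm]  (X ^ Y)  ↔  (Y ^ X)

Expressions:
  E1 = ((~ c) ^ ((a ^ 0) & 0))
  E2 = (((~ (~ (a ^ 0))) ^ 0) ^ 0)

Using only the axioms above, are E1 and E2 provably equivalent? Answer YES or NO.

NO

All listed rules preserve value, hence provable equivalence implies equal values everywhere; look for a separating assignment.
a=0, c=0 gives E1 ↦ 1, E2 ↦ 0; values differ ⇒ not provably equivalent.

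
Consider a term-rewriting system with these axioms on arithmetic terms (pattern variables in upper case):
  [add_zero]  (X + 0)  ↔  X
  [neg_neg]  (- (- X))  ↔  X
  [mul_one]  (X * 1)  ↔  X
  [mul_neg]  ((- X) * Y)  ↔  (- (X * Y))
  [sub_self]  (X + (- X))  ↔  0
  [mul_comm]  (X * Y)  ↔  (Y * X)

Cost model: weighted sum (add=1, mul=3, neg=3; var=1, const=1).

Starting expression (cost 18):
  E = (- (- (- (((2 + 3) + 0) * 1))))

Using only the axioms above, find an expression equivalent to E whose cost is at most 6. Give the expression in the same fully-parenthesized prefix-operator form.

(- (2 + 3))   [cost 6]

1. [add_zero →] ((2 + 3) + 0)  →  (2 + 3);  E = (- (- (- ((2 + 3) * 1))))
2. [neg_neg →] (- (- (- ((2 + 3) * 1))))  →  (- ((2 + 3) * 1))
3. [mul_one →] ((2 + 3) * 1)  →  (2 + 3);  cost 6 ≤ 6, done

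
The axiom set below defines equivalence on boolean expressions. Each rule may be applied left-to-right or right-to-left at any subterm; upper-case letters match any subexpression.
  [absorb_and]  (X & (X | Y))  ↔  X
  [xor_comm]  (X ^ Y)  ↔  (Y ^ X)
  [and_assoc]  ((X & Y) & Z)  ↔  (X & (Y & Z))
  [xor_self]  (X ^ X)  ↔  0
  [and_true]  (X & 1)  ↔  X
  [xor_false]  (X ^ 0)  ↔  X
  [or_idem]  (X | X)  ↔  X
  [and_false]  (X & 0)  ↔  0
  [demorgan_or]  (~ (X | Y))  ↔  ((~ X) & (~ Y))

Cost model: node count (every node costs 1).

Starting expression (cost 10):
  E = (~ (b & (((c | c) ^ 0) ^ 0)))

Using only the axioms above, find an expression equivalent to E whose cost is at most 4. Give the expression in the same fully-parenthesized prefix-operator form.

(1) ((c | c) ^ 0)  =[xor_false →]=  (c | c)    ⊢ (~ (b & ((c | c) ^ 0)))
(2) (c | c)  =[or_idem →]=  c    ⊢ (~ (b & (c ^ 0)))
(3) (c ^ 0)  =[xor_false →]=  c    ⊢ cost 4, within 4

(~ (b & c))   [cost 4]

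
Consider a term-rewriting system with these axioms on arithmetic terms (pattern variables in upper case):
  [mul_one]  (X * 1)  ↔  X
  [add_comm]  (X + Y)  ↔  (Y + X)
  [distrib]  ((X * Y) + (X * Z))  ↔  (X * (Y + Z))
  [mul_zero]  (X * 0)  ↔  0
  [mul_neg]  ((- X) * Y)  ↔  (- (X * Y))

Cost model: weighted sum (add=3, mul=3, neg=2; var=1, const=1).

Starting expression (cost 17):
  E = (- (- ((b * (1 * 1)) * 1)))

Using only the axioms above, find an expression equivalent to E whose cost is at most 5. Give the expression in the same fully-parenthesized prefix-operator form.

(- (- b))   [cost 5]

1. [mul_one →] (1 * 1)  →  1;  E = (- (- ((b * 1) * 1)))
2. [mul_one →] ((b * 1) * 1)  →  (b * 1);  E = (- (- (b * 1)))
3. [mul_one →] (b * 1)  →  b;  cost 5 ≤ 5, done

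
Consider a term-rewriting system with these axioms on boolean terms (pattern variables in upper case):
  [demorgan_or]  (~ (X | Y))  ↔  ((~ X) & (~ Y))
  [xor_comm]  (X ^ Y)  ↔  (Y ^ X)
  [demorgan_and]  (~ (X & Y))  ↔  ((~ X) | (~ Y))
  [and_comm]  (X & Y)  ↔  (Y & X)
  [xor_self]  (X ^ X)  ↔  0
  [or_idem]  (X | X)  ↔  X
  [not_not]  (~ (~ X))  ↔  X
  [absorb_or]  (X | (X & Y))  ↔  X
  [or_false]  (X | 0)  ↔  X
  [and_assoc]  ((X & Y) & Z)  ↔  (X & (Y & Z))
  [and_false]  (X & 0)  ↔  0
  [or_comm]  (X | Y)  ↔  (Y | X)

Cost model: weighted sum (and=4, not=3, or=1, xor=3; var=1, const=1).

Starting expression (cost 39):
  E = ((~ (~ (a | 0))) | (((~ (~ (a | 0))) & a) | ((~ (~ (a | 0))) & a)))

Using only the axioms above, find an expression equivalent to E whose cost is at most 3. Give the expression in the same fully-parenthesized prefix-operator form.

1. [or_idem →] (((~ (~ (a | 0))) & a) | ((~ (~ (a | 0))) & a))  →  ((~ (~ (a | 0))) & a);  E = ((~ (~ (a | 0))) | ((~ (~ (a | 0))) & a))
2. [absorb_or →] ((~ (~ (a | 0))) | ((~ (~ (a | 0))) & a))  →  (~ (~ (a | 0)))
3. [not_not →] (~ (~ (a | 0)))  →  (a | 0);  cost 3 ≤ 3, done

(a | 0)   [cost 3]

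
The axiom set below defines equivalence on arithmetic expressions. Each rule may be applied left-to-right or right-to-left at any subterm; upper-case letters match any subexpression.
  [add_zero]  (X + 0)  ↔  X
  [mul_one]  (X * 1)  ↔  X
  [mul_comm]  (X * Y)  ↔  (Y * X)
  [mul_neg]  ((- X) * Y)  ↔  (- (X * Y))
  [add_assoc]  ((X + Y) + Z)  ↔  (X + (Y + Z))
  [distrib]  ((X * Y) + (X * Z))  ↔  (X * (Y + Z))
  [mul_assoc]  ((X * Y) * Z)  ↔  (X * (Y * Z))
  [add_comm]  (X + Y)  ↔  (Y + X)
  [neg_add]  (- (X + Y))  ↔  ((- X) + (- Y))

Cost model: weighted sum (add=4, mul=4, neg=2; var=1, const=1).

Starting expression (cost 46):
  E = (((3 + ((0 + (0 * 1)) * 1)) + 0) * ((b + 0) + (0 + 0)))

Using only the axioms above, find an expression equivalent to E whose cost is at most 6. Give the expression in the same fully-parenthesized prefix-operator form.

(3 * b)   [cost 6]

1. [mul_one →] (0 * 1)  →  0;  E = (((3 + ((0 + 0) * 1)) + 0) * ((b + 0) + (0 + 0)))
2. [add_zero →] (0 + 0)  →  0;  E = (((3 + ((0 + 0) * 1)) + 0) * ((b + 0) + 0))
3. [add_zero →] ((3 + ((0 + 0) * 1)) + 0)  →  (3 + ((0 + 0) * 1));  E = ((3 + ((0 + 0) * 1)) * ((b + 0) + 0))
4. [add_zero →] (0 + 0)  →  0;  E = ((3 + (0 * 1)) * ((b + 0) + 0))
5. [add_zero →] ((b + 0) + 0)  →  (b + 0);  E = ((3 + (0 * 1)) * (b + 0))
6. [mul_one →] (0 * 1)  →  0;  E = ((3 + 0) * (b + 0))
7. [add_zero →] (b + 0)  →  b;  E = ((3 + 0) * b)
8. [add_zero →] (3 + 0)  →  3;  cost 6 ≤ 6, done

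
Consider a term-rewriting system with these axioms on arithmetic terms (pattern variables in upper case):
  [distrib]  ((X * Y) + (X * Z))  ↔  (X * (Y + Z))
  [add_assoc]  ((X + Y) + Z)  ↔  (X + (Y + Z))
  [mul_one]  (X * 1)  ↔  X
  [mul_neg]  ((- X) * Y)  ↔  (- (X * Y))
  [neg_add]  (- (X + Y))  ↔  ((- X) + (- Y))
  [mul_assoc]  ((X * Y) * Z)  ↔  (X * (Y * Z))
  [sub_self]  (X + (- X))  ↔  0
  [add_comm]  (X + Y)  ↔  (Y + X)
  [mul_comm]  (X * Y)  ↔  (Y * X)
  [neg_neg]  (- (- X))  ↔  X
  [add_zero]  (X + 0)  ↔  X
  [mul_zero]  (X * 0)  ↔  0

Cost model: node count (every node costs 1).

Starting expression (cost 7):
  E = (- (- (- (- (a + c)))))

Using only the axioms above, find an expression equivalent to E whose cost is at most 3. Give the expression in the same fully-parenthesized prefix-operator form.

step 1: neg_neg (→) rewrites (- (- (- (a + c)))) into (- (a + c)), now (- (- (a + c)))
step 2: neg_neg (→) rewrites (- (- (a + c))) into (a + c), reaching cost 3 (bound 3)

(a + c)   [cost 3]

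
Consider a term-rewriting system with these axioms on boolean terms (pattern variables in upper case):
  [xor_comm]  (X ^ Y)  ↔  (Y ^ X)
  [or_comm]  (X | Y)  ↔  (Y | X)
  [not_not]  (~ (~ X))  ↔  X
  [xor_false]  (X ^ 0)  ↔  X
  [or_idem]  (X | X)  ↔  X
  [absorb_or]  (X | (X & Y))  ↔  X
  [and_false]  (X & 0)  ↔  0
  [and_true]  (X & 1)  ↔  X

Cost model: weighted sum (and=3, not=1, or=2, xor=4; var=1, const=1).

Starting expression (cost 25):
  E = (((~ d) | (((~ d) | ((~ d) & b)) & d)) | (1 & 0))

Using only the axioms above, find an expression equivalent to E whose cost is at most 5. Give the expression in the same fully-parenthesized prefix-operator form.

((~ d) | 0)   [cost 5]

(1) (1 & 0)  =[and_false →]=  0    ⊢ (((~ d) | (((~ d) | ((~ d) & b)) & d)) | 0)
(2) ((~ d) | ((~ d) & b))  =[absorb_or →]=  (~ d)    ⊢ (((~ d) | ((~ d) & d)) | 0)
(3) ((~ d) | ((~ d) & d))  =[absorb_or →]=  (~ d)    ⊢ cost 5, within 5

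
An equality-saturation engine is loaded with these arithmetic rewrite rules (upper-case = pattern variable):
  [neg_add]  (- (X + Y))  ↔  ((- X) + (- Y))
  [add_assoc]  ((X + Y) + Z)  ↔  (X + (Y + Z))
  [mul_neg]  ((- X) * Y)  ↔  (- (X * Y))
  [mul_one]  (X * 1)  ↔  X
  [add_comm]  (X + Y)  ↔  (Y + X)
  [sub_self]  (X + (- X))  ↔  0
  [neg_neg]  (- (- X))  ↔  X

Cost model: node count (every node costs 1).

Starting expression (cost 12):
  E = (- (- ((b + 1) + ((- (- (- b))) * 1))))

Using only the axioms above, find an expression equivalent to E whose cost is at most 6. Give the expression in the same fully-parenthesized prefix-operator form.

((b + 1) + (- b))   [cost 6]

1. [mul_one →] ((- (- (- b))) * 1)  →  (- (- (- b)));  E = (- (- ((b + 1) + (- (- (- b))))))
2. [neg_neg →] (- (- b))  →  b;  E = (- (- ((b + 1) + (- b))))
3. [neg_neg →] (- (- ((b + 1) + (- b))))  →  ((b + 1) + (- b));  cost 6 ≤ 6, done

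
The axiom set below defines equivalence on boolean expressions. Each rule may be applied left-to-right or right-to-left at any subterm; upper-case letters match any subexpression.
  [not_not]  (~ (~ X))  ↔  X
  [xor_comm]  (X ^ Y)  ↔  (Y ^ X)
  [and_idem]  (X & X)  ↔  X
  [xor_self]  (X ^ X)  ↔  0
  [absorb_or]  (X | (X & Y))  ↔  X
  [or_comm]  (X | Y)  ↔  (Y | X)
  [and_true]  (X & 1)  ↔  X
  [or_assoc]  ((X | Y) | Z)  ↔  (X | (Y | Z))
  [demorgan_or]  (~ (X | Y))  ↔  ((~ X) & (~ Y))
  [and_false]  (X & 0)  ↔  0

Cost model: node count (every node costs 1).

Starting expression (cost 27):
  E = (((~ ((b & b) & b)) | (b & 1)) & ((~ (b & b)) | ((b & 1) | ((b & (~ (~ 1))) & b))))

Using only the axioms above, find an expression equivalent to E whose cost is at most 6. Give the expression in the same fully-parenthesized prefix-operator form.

(1) (~ (~ 1))  =[not_not →]=  1    ⊢ (((~ ((b & b) & b)) | (b & 1)) & ((~ (b & b)) | ((b & 1) | ((b & 1) & b))))
(2) ((b & 1) | ((b & 1) & b))  =[absorb_or →]=  (b & 1)    ⊢ (((~ ((b & b) & b)) | (b & 1)) & ((~ (b & b)) | (b & 1)))
(3) (b & b)  =[and_idem →]=  b    ⊢ (((~ (b & b)) | (b & 1)) & ((~ (b & b)) | (b & 1)))
(4) (((~ (b & b)) | (b & 1)) & ((~ (b & b)) | (b & 1)))  =[and_idem →]=  ((~ (b & b)) | (b & 1))
(5) (b & b)  =[and_idem →]=  b    ⊢ cost 6, within 6

((~ b) | (b & 1))   [cost 6]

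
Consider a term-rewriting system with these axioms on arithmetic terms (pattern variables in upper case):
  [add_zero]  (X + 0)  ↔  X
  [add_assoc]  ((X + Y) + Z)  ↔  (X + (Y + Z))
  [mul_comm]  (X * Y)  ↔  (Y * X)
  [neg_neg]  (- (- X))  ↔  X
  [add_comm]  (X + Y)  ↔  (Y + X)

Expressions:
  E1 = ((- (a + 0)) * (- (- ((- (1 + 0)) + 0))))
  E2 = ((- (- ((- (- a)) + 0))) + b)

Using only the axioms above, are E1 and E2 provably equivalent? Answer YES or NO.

NO

All listed rules preserve value, hence provable equivalence implies equal values everywhere; look for a separating assignment.
a=0, b=1 gives E1 ↦ 0, E2 ↦ 1; values differ ⇒ not provably equivalent.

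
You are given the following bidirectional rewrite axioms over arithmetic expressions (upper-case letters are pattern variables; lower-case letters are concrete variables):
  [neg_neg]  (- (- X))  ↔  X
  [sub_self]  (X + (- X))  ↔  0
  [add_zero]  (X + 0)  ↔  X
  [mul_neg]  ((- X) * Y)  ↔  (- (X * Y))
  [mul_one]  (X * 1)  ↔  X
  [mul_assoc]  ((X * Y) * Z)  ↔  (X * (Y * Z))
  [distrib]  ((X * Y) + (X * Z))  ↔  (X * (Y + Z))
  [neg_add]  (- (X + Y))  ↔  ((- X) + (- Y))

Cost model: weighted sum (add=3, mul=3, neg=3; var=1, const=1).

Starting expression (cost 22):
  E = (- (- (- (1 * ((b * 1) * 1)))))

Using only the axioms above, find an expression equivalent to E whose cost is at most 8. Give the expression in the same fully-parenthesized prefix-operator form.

(- (1 * b))   [cost 8]

(1) ((b * 1) * 1)  =[mul_one →]=  (b * 1)    ⊢ (- (- (- (1 * (b * 1)))))
(2) (b * 1)  =[mul_one →]=  b    ⊢ (- (- (- (1 * b))))
(3) (- (- (- (1 * b))))  =[neg_neg →]=  (- (1 * b))    ⊢ cost 8, within 8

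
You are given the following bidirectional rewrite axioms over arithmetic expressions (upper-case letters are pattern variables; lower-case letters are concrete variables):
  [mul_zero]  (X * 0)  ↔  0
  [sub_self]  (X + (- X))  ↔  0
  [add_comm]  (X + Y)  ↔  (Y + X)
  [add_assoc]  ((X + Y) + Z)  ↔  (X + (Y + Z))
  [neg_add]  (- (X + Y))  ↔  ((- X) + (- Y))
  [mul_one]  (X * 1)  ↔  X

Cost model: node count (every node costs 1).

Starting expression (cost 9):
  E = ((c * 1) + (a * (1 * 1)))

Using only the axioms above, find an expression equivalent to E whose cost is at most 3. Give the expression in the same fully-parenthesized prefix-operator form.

(c + a)   [cost 3]

1. [mul_one →] (c * 1)  →  c;  E = (c + (a * (1 * 1)))
2. [mul_one →] (1 * 1)  →  1;  E = (c + (a * 1))
3. [mul_one →] (a * 1)  →  a;  cost 3 ≤ 3, done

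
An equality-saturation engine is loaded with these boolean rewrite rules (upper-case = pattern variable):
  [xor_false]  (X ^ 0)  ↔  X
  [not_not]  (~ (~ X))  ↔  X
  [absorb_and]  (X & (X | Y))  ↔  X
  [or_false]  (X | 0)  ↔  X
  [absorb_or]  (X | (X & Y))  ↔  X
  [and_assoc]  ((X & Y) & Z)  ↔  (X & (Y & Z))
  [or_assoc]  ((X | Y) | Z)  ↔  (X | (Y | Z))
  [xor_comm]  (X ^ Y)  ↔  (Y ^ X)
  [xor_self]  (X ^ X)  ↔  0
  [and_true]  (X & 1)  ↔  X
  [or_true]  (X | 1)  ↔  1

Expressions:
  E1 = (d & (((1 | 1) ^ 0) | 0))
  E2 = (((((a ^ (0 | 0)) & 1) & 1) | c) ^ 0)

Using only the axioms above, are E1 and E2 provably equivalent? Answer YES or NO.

All listed rules preserve value, hence provable equivalence implies equal values everywhere; look for a separating assignment.
a=0, c=0, d=1 gives E1 ↦ 1, E2 ↦ 0; values differ ⇒ not provably equivalent.

NO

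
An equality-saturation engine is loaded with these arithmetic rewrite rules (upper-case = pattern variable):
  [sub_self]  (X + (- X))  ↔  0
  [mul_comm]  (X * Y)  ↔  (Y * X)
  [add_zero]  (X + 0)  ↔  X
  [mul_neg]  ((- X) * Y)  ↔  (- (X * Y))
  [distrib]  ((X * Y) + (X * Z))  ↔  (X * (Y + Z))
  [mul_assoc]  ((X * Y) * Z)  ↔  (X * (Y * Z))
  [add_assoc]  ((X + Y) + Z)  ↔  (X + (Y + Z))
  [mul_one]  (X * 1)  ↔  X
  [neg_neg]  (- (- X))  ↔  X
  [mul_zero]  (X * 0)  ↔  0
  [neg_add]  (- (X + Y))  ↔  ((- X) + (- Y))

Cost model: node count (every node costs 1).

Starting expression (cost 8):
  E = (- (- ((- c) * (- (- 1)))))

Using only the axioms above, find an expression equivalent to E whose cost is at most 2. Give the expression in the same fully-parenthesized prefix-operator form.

(- c)   [cost 2]

step 1: neg_neg (→) rewrites (- (- ((- c) * (- (- 1))))) into ((- c) * (- (- 1)))
step 2: neg_neg (→) rewrites (- (- 1)) into 1, now ((- c) * 1)
step 3: mul_one (→) rewrites ((- c) * 1) into (- c), reaching cost 2 (bound 2)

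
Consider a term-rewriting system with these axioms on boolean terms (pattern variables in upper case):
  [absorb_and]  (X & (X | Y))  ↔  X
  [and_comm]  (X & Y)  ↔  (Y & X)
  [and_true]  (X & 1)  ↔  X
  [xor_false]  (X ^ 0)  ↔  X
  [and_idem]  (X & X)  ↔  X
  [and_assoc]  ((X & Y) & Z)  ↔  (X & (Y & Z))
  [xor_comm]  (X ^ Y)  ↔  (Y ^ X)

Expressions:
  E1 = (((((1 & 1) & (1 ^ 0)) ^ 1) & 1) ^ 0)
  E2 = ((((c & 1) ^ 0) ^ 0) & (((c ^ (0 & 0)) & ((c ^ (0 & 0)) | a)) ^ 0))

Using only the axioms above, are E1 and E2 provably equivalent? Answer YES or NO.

Every axiom is a valid identity, so a rewrite proof would force E1 and E2 to agree under every assignment.
At a=0, c=1: E1 = 0 but E2 = 1; they differ, so no derivation exists.

NO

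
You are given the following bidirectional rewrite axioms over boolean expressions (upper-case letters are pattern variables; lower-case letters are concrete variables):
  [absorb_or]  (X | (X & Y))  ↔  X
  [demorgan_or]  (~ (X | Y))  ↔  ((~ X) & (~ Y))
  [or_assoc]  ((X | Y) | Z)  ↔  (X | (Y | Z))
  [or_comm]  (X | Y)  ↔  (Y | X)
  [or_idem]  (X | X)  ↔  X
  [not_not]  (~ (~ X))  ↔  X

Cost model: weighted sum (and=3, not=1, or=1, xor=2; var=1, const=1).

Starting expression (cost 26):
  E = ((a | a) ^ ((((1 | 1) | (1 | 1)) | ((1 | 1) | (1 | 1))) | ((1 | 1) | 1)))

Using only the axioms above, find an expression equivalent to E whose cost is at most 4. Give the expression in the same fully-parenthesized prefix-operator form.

(a ^ 1)   [cost 4]

1. [or_idem →] (((1 | 1) | (1 | 1)) | ((1 | 1) | (1 | 1)))  →  ((1 | 1) | (1 | 1));  E = ((a | a) ^ (((1 | 1) | (1 | 1)) | ((1 | 1) | 1)))
2. [or_idem →] ((1 | 1) | (1 | 1))  →  (1 | 1);  E = ((a | a) ^ ((1 | 1) | ((1 | 1) | 1)))
3. [or_idem →] (a | a)  →  a;  E = (a ^ ((1 | 1) | ((1 | 1) | 1)))
4. [or_idem →] (1 | 1)  →  1;  E = (a ^ ((1 | 1) | (1 | 1)))
5. [or_idem →] ((1 | 1) | (1 | 1))  →  (1 | 1);  E = (a ^ (1 | 1))
6. [or_idem →] (1 | 1)  →  1;  cost 4 ≤ 4, done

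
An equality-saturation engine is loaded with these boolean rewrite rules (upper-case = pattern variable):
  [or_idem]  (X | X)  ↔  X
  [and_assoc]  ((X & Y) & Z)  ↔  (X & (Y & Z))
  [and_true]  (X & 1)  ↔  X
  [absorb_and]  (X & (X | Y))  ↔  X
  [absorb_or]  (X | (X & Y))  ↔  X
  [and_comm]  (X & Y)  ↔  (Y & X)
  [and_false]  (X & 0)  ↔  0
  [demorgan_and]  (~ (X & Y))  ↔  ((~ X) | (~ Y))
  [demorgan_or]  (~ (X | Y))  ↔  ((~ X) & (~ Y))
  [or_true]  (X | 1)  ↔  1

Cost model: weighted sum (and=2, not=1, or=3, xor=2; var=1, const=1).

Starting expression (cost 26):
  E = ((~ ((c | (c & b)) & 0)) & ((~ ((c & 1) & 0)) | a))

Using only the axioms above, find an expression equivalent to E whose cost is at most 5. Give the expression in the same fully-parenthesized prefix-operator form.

(~ (c & 0))   [cost 5]

step 1: and_true (→) rewrites (c & 1) into c, now ((~ ((c | (c & b)) & 0)) & ((~ (c & 0)) | a))
step 2: absorb_or (→) rewrites (c | (c & b)) into c, now ((~ (c & 0)) & ((~ (c & 0)) | a))
step 3: absorb_and (→) rewrites ((~ (c & 0)) & ((~ (c & 0)) | a)) into (~ (c & 0)), reaching cost 5 (bound 5)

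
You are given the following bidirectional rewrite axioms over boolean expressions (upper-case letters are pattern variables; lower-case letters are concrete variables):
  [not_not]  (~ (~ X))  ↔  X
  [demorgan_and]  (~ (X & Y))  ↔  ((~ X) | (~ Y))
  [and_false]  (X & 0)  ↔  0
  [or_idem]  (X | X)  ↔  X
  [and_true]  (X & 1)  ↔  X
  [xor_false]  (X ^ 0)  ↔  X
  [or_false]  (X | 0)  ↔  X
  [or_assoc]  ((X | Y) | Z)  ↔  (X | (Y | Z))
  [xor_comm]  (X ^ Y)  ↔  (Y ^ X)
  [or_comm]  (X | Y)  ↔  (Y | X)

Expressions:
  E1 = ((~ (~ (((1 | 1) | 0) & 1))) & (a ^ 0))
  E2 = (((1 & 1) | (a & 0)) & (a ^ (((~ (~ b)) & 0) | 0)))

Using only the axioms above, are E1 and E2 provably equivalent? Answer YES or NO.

YES

1. [not_not →] (~ (~ (((1 | 1) | 0) & 1)))  →  (((1 | 1) | 0) & 1);  E1 = ((((1 | 1) | 0) & 1) & (a ^ 0))
2. [or_idem →] (1 | 1)  →  1;  E1 = (((1 | 0) & 1) & (a ^ 0))
3. [and_true →] ((1 | 0) & 1)  →  (1 | 0);  E1 = ((1 | 0) & (a ^ 0))
4. [and_true ←] 1  →  (1 & 1);  E1 = (((1 & 1) | 0) & (a ^ 0))
5. [and_false ←] 0  →  (b & 0);  E1 = (((1 & 1) | 0) & (a ^ (b & 0)))
6. [and_false ←] 0  →  (a & 0);  E1 = (((1 & 1) | (a & 0)) & (a ^ (b & 0)))
7. [not_not ←] b  →  (~ (~ b));  E1 = (((1 & 1) | (a & 0)) & (a ^ ((~ (~ b)) & 0)))
8. [or_false ←] ((~ (~ b)) & 0)  →  (((~ (~ b)) & 0) | 0);  this is E2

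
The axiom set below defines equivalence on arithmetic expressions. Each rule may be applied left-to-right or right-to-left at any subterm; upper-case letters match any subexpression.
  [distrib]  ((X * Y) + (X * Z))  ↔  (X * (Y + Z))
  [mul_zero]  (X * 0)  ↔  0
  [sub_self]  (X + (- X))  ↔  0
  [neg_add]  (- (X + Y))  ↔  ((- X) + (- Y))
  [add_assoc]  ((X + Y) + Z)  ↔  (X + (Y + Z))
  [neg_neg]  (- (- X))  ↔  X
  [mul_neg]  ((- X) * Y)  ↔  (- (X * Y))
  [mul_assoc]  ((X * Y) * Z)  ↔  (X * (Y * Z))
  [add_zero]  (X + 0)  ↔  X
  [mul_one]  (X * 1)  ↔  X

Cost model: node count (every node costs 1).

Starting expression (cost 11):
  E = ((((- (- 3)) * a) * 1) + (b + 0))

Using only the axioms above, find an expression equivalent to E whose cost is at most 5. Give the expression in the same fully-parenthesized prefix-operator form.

((3 * a) + b)   [cost 5]

(1) (((- (- 3)) * a) * 1)  =[mul_one →]=  ((- (- 3)) * a)    ⊢ (((- (- 3)) * a) + (b + 0))
(2) (- (- 3))  =[neg_neg →]=  3    ⊢ ((3 * a) + (b + 0))
(3) (b + 0)  =[add_zero →]=  b    ⊢ cost 5, within 5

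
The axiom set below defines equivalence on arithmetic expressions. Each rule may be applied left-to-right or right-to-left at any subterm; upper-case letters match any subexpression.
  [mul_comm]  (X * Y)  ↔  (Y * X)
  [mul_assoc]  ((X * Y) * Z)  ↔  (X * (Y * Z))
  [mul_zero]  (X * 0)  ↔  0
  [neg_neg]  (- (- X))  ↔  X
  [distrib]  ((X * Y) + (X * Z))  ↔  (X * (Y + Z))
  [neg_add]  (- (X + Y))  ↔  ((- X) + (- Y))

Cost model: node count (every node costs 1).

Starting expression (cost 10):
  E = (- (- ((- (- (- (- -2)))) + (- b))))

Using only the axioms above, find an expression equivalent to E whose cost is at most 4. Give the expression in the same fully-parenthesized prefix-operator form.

1. [neg_neg →] (- (- ((- (- (- (- -2)))) + (- b))))  →  ((- (- (- (- -2)))) + (- b))
2. [neg_neg →] (- (- -2))  →  -2;  E = ((- (- -2)) + (- b))
3. [neg_neg →] (- (- -2))  →  -2;  cost 4 ≤ 4, done

(-2 + (- b))   [cost 4]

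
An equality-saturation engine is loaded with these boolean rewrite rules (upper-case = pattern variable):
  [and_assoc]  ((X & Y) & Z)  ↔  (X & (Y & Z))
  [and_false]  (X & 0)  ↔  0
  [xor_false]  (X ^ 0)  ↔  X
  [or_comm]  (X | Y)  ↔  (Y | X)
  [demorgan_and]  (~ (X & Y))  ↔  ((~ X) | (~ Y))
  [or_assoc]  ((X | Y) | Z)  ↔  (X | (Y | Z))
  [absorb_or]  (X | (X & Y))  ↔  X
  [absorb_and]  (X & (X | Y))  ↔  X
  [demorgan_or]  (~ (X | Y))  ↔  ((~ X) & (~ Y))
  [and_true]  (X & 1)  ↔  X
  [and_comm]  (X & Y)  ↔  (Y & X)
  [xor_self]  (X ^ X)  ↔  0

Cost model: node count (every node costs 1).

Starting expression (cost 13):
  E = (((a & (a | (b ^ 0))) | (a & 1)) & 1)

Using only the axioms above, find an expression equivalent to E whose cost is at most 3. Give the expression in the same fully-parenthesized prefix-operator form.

(a & 1)   [cost 3]

(1) (b ^ 0)  =[xor_false →]=  b    ⊢ (((a & (a | b)) | (a & 1)) & 1)
(2) (a & (a | b))  =[absorb_and →]=  a    ⊢ ((a | (a & 1)) & 1)
(3) (a | (a & 1))  =[absorb_or →]=  a    ⊢ cost 3, within 3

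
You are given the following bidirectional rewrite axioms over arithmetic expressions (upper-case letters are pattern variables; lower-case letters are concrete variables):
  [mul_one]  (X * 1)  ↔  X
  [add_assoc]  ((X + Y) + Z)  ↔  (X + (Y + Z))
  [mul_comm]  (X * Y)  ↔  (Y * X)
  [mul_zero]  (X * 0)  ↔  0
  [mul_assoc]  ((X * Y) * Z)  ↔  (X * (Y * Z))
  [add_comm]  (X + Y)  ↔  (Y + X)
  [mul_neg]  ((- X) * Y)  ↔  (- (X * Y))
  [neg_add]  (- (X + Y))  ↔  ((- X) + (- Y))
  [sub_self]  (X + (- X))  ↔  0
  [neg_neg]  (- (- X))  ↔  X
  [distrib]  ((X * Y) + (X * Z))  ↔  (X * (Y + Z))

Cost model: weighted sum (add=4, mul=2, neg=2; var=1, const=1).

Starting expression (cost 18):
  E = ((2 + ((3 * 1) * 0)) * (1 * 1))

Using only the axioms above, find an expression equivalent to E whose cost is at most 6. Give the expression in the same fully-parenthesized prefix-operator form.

(2 + 0)   [cost 6]

step 1: mul_one (→) rewrites (3 * 1) into 3, now ((2 + (3 * 0)) * (1 * 1))
step 2: mul_one (→) rewrites (1 * 1) into 1, now ((2 + (3 * 0)) * 1)
step 3: mul_zero (→) rewrites (3 * 0) into 0, now ((2 + 0) * 1)
step 4: mul_one (→) rewrites ((2 + 0) * 1) into (2 + 0), reaching cost 6 (bound 6)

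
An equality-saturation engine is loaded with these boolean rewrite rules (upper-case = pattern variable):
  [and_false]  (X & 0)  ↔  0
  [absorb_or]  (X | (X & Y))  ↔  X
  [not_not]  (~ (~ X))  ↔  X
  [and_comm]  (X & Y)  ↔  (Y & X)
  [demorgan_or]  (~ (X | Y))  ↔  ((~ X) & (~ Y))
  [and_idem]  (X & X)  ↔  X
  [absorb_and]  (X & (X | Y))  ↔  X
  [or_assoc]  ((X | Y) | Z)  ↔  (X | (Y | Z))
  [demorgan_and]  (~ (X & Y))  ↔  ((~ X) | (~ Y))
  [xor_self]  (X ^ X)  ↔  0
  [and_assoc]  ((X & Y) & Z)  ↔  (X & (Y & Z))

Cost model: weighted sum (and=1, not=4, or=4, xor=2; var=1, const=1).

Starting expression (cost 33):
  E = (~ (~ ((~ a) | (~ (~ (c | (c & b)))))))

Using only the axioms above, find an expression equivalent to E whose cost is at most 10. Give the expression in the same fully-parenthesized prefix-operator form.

((~ a) | c)   [cost 10]

1. [absorb_or →] (c | (c & b))  →  c;  E = (~ (~ ((~ a) | (~ (~ c)))))
2. [not_not →] (~ (~ c))  →  c;  E = (~ (~ ((~ a) | c)))
3. [not_not →] (~ (~ ((~ a) | c)))  →  ((~ a) | c);  cost 10 ≤ 10, done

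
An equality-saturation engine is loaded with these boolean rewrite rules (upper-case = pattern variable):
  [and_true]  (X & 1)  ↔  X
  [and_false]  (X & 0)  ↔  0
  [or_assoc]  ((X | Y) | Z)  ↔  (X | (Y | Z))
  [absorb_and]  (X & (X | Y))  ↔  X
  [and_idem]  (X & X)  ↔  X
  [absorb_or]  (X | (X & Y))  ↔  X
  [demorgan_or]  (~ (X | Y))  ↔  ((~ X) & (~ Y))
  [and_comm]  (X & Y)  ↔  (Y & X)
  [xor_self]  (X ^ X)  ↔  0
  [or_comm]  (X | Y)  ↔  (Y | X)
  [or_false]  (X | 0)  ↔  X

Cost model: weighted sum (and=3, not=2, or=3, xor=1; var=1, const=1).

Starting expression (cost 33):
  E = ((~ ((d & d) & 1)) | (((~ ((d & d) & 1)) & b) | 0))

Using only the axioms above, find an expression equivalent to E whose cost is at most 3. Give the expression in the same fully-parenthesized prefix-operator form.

(1) (((~ ((d & d) & 1)) & b) | 0)  =[or_false →]=  ((~ ((d & d) & 1)) & b)    ⊢ ((~ ((d & d) & 1)) | ((~ ((d & d) & 1)) & b))
(2) ((~ ((d & d) & 1)) | ((~ ((d & d) & 1)) & b))  =[absorb_or →]=  (~ ((d & d) & 1))
(3) (d & d)  =[and_idem →]=  d    ⊢ (~ (d & 1))
(4) (d & 1)  =[and_true →]=  d    ⊢ cost 3, within 3

(~ d)   [cost 3]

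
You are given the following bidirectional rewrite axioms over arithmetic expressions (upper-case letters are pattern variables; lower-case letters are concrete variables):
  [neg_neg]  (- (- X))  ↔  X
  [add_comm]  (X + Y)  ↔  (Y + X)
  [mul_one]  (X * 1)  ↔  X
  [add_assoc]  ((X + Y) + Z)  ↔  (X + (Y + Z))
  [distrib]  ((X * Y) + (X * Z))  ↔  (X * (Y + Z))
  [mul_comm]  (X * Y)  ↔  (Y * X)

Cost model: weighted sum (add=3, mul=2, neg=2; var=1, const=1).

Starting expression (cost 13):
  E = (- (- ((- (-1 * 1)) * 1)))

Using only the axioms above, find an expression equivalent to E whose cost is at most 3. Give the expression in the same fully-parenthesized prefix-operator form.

(- -1)   [cost 3]

(1) ((- (-1 * 1)) * 1)  =[mul_one →]=  (- (-1 * 1))    ⊢ (- (- (- (-1 * 1))))
(2) (- (- (-1 * 1)))  =[neg_neg →]=  (-1 * 1)    ⊢ (- (-1 * 1))
(3) (-1 * 1)  =[mul_one →]=  -1    ⊢ cost 3, within 3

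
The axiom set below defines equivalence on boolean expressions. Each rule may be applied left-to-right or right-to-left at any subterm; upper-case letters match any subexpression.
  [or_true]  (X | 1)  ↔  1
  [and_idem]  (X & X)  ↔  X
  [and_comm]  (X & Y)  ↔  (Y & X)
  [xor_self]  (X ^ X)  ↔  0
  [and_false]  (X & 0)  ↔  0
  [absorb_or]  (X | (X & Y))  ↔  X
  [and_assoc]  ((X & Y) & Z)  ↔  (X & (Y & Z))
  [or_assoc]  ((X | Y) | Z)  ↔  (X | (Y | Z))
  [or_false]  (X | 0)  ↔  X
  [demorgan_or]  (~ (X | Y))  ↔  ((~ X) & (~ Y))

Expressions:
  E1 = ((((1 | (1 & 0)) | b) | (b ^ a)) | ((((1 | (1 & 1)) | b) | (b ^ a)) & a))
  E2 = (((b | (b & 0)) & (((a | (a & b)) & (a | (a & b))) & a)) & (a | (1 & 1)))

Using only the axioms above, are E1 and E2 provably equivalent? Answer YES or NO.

NO

Every axiom is a valid identity, so a rewrite proof would force E1 and E2 to agree under every assignment.
At a=0, b=0: E1 = 1 but E2 = 0; they differ, so no derivation exists.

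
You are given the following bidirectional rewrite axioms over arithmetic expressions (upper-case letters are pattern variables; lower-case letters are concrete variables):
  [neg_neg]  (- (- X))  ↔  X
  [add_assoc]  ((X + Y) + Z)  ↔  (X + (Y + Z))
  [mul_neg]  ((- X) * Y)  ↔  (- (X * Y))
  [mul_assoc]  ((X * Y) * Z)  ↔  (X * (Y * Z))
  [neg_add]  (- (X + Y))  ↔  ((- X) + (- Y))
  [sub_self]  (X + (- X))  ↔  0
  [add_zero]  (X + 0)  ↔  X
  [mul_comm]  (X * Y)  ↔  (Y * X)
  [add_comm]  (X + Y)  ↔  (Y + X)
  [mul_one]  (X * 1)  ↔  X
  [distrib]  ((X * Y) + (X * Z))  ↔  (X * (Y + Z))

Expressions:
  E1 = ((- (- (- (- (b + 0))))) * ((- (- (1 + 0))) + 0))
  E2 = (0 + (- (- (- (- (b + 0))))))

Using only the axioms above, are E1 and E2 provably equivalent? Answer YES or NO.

YES

step 1: neg_neg (→) rewrites (- (- (- (b + 0)))) into (- (b + 0)), now ((- (- (b + 0))) * ((- (- (1 + 0))) + 0))
step 2: add_zero (→) rewrites (1 + 0) into 1, now ((- (- (b + 0))) * ((- (- 1)) + 0))
step 3: neg_neg (→) rewrites (- (- (b + 0))) into (b + 0), now ((b + 0) * ((- (- 1)) + 0))
step 4: add_zero (→) rewrites ((- (- 1)) + 0) into (- (- 1)), now ((b + 0) * (- (- 1)))
step 5: neg_neg (→) rewrites (- (- 1)) into 1, now ((b + 0) * 1)
step 6: mul_one (→) rewrites ((b + 0) * 1) into (b + 0)
step 7: add_comm (→) rewrites (b + 0) into (0 + b)
step 8: neg_neg (←) rewrites b into (- (- b)), now (0 + (- (- b)))
step 9: add_zero (←) rewrites b into (b + 0), now (0 + (- (- (b + 0))))
step 10: neg_neg (←) rewrites (- (b + 0)) into (- (- (- (b + 0)))), which is E2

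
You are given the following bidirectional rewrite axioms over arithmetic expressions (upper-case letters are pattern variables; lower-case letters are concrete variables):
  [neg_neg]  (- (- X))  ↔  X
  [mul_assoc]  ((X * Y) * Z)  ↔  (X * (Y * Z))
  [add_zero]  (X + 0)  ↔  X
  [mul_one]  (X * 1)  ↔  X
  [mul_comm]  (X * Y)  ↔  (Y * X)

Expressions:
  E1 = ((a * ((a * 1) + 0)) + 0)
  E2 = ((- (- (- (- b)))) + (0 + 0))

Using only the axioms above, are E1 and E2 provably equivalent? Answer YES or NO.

Every axiom is a valid identity, so a rewrite proof would force E1 and E2 to agree under every assignment.
At a=0, b=1: E1 = 0 but E2 = 1; they differ, so no derivation exists.

NO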